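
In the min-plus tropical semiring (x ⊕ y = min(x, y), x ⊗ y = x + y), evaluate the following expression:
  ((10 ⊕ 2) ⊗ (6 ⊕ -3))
((10 ⊕ 2) ⊗ (6 ⊕ -3)) = -1

Expand innermost to outermost. Recall ⊕ takes the minimum of its arguments and ⊗ takes their sum. Working out the expression ((10 ⊕ 2) ⊗ (6 ⊕ -3)) gives -1.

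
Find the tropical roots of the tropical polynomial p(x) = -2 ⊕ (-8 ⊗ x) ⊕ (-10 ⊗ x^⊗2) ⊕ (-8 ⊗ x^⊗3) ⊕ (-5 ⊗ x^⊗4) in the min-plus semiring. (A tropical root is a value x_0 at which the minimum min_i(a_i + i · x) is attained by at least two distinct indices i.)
Roots: {-3, -2, 2, 6}

Each tropical root is a break point of the lower envelope of the lines y = a_i + i · x (there are 5 lines, with slopes 0, 1, ..., 4). Only the lines that attain the minimum somewhere contribute to roots; other lines are dominated. Here the surviving (envelope) indices are i = 4, i = 3, i = 2, i = 1, i = 0.
Intersections between consecutive envelope lines give the roots: for adjacent envelope indices i < j the intersection is x = (a_i − a_j) / (j − i). Reading off the sorted break points: {-3, -2, 2, 6}.
Verification: at each break x_0, at least two indices attain the minimum of min_i(a_i + i · x_0).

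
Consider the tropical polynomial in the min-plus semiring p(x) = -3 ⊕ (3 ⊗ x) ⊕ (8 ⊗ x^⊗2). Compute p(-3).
p(-3) = -3

A tropical monomial a ⊗ x^⊗i evaluates to a + i · x. Evaluating each term at x = -3:
  Term 0 contributes -3 + 0 · -3 = -3
  Term 1 contributes 3 + 1 · -3 = 0
  Term 2 contributes 8 + 2 · -3 = 2
p(-3) = ⊕ of these = min[-3, 0, 2] = -3.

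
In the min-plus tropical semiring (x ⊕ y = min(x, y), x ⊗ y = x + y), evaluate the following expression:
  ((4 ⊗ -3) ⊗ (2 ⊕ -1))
((4 ⊗ -3) ⊗ (2 ⊕ -1)) = 0

Expand innermost to outermost. Recall ⊕ takes the minimum of its arguments and ⊗ takes their sum. Working out the expression ((4 ⊗ -3) ⊗ (2 ⊕ -1)) gives 0.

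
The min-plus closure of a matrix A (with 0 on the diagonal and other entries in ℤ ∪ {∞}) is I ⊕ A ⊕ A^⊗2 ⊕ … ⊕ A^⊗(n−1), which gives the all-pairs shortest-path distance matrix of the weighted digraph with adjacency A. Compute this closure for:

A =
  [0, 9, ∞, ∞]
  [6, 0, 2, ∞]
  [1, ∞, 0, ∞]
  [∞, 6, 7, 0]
Closure =
  [0, 9, 11, ∞]
  [3, 0, 2, ∞]
  [1, 10, 0, ∞]
  [8, 6, 7, 0]

This is the Floyd-Warshall all-pairs shortest-path computation. For each intermediate vertex k = 0, 1, …, 3, update dist[i][j] ← min(dist[i][j], dist[i][k] + dist[k][j]). The final matrix gives, for each (i, j), the minimum total weight of any directed path from i to j (possibly empty when i = j).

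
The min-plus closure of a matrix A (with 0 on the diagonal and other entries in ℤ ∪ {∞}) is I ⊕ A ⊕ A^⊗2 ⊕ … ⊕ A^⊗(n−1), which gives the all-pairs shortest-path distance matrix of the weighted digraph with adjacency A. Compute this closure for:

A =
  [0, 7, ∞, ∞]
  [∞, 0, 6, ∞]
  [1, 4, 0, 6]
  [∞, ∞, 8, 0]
Closure =
  [0, 7, 13, 19]
  [7, 0, 6, 12]
  [1, 4, 0, 6]
  [9, 12, 8, 0]

This is the Floyd-Warshall all-pairs shortest-path computation. For each intermediate vertex k = 0, 1, …, 3, update dist[i][j] ← min(dist[i][j], dist[i][k] + dist[k][j]). The final matrix gives, for each (i, j), the minimum total weight of any directed path from i to j (possibly empty when i = j).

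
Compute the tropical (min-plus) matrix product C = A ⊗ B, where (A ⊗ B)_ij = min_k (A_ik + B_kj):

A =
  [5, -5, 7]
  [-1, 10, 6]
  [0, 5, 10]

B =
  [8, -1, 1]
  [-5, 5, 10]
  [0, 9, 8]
A ⊗ B =
  [-10, 0, 5]
  [5, -2, 0]
  [0, -1, 1]

Apply the min-plus product entry-by-entry:
  C[0][0] = min over k of (A[0][0] + B[0][0] = 5 + 8 = 13, A[0][1] + B[1][0] = -5 + -5 = -10, A[0][2] + B[2][0] = 7 + 0 = 7) = -10 (attained at k = 1)
  C[0][1] = min over k of (A[0][0] + B[0][1] = 5 + -1 = 4, A[0][1] + B[1][1] = -5 + 5 = 0, A[0][2] + B[2][1] = 7 + 9 = 16) = 0 (attained at k = 1)
  C[0][2] = min over k of (A[0][0] + B[0][2] = 5 + 1 = 6, A[0][1] + B[1][2] = -5 + 10 = 5, A[0][2] + B[2][2] = 7 + 8 = 15) = 5 (attained at k = 1)
  C[1][0] = min over k of (A[1][0] + B[0][0] = -1 + 8 = 7, A[1][1] + B[1][0] = 10 + -5 = 5, A[1][2] + B[2][0] = 6 + 0 = 6) = 5 (attained at k = 1)
  C[1][1] = min over k of (A[1][0] + B[0][1] = -1 + -1 = -2, A[1][1] + B[1][1] = 10 + 5 = 15, A[1][2] + B[2][1] = 6 + 9 = 15) = -2 (attained at k = 0)
  C[1][2] = min over k of (A[1][0] + B[0][2] = -1 + 1 = 0, A[1][1] + B[1][2] = 10 + 10 = 20, A[1][2] + B[2][2] = 6 + 8 = 14) = 0 (attained at k = 0)
  C[2][0] = min over k of (A[2][0] + B[0][0] = 0 + 8 = 8, A[2][1] + B[1][0] = 5 + -5 = 0, A[2][2] + B[2][0] = 10 + 0 = 10) = 0 (attained at k = 1)
  C[2][1] = min over k of (A[2][0] + B[0][1] = 0 + -1 = -1, A[2][1] + B[1][1] = 5 + 5 = 10, A[2][2] + B[2][1] = 10 + 9 = 19) = -1 (attained at k = 0)
  C[2][2] = min over k of (A[2][0] + B[0][2] = 0 + 1 = 1, A[2][1] + B[1][2] = 5 + 10 = 15, A[2][2] + B[2][2] = 10 + 8 = 18) = 1 (attained at k = 0)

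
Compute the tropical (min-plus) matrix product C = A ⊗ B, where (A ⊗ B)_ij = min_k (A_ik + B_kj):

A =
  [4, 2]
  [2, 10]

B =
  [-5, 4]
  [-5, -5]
A ⊗ B =
  [-3, -3]
  [-3, 5]

Apply the min-plus product entry-by-entry:
  C[0][0] = min over k of (A[0][0] + B[0][0] = 4 + -5 = -1, A[0][1] + B[1][0] = 2 + -5 = -3) = -3 (attained at k = 1)
  C[0][1] = min over k of (A[0][0] + B[0][1] = 4 + 4 = 8, A[0][1] + B[1][1] = 2 + -5 = -3) = -3 (attained at k = 1)
  C[1][0] = min over k of (A[1][0] + B[0][0] = 2 + -5 = -3, A[1][1] + B[1][0] = 10 + -5 = 5) = -3 (attained at k = 0)
  C[1][1] = min over k of (A[1][0] + B[0][1] = 2 + 4 = 6, A[1][1] + B[1][1] = 10 + -5 = 5) = 5 (attained at k = 1)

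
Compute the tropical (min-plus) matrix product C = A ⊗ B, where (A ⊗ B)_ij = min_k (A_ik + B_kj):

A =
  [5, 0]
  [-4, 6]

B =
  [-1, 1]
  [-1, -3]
A ⊗ B =
  [-1, -3]
  [-5, -3]

Apply the min-plus product entry-by-entry:
  C[0][0] = min over k of (A[0][0] + B[0][0] = 5 + -1 = 4, A[0][1] + B[1][0] = 0 + -1 = -1) = -1 (attained at k = 1)
  C[0][1] = min over k of (A[0][0] + B[0][1] = 5 + 1 = 6, A[0][1] + B[1][1] = 0 + -3 = -3) = -3 (attained at k = 1)
  C[1][0] = min over k of (A[1][0] + B[0][0] = -4 + -1 = -5, A[1][1] + B[1][0] = 6 + -1 = 5) = -5 (attained at k = 0)
  C[1][1] = min over k of (A[1][0] + B[0][1] = -4 + 1 = -3, A[1][1] + B[1][1] = 6 + -3 = 3) = -3 (attained at k = 0)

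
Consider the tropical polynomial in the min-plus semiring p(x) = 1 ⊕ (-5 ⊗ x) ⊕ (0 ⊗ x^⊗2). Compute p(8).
p(8) = 1

A tropical monomial a ⊗ x^⊗i evaluates to a + i · x. Evaluating each term at x = 8:
  Term 0 contributes 1 + 0 · 8 = 1
  Term 1 contributes -5 + 1 · 8 = 3
  Term 2 contributes 0 + 2 · 8 = 16
p(8) = ⊕ of these = min[1, 3, 16] = 1.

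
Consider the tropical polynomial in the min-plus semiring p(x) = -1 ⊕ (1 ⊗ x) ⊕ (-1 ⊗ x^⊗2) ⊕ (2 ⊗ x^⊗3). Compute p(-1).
p(-1) = -3

A tropical monomial a ⊗ x^⊗i evaluates to a + i · x. Evaluating each term at x = -1:
  Term 0 contributes -1 + 0 · -1 = -1
  Term 1 contributes 1 + 1 · -1 = 0
  Term 2 contributes -1 + 2 · -1 = -3
  Term 3 contributes 2 + 3 · -1 = -1
p(-1) = ⊕ of these = min[-1, 0, -3, -1] = -3.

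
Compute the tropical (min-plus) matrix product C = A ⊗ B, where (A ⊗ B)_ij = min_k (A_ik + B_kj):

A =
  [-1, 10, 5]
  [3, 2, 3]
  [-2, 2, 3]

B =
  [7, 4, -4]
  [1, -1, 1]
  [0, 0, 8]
A ⊗ B =
  [5, 3, -5]
  [3, 1, -1]
  [3, 1, -6]

Apply the min-plus product entry-by-entry:
  C[0][0] = min over k of (A[0][0] + B[0][0] = -1 + 7 = 6, A[0][1] + B[1][0] = 10 + 1 = 11, A[0][2] + B[2][0] = 5 + 0 = 5) = 5 (attained at k = 2)
  C[0][1] = min over k of (A[0][0] + B[0][1] = -1 + 4 = 3, A[0][1] + B[1][1] = 10 + -1 = 9, A[0][2] + B[2][1] = 5 + 0 = 5) = 3 (attained at k = 0)
  C[0][2] = min over k of (A[0][0] + B[0][2] = -1 + -4 = -5, A[0][1] + B[1][2] = 10 + 1 = 11, A[0][2] + B[2][2] = 5 + 8 = 13) = -5 (attained at k = 0)
  C[1][0] = min over k of (A[1][0] + B[0][0] = 3 + 7 = 10, A[1][1] + B[1][0] = 2 + 1 = 3, A[1][2] + B[2][0] = 3 + 0 = 3) = 3 (attained at k = 1)
  C[1][1] = min over k of (A[1][0] + B[0][1] = 3 + 4 = 7, A[1][1] + B[1][1] = 2 + -1 = 1, A[1][2] + B[2][1] = 3 + 0 = 3) = 1 (attained at k = 1)
  C[1][2] = min over k of (A[1][0] + B[0][2] = 3 + -4 = -1, A[1][1] + B[1][2] = 2 + 1 = 3, A[1][2] + B[2][2] = 3 + 8 = 11) = -1 (attained at k = 0)
  C[2][0] = min over k of (A[2][0] + B[0][0] = -2 + 7 = 5, A[2][1] + B[1][0] = 2 + 1 = 3, A[2][2] + B[2][0] = 3 + 0 = 3) = 3 (attained at k = 1)
  C[2][1] = min over k of (A[2][0] + B[0][1] = -2 + 4 = 2, A[2][1] + B[1][1] = 2 + -1 = 1, A[2][2] + B[2][1] = 3 + 0 = 3) = 1 (attained at k = 1)
  C[2][2] = min over k of (A[2][0] + B[0][2] = -2 + -4 = -6, A[2][1] + B[1][2] = 2 + 1 = 3, A[2][2] + B[2][2] = 3 + 8 = 11) = -6 (attained at k = 0)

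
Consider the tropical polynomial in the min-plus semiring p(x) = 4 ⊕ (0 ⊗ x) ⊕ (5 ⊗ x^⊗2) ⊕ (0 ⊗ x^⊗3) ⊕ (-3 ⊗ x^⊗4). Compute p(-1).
p(-1) = -7

A tropical monomial a ⊗ x^⊗i evaluates to a + i · x. Evaluating each term at x = -1:
  Term 0 contributes 4 + 0 · -1 = 4
  Term 1 contributes 0 + 1 · -1 = -1
  Term 2 contributes 5 + 2 · -1 = 3
  Term 3 contributes 0 + 3 · -1 = -3
  Term 4 contributes -3 + 4 · -1 = -7
p(-1) = ⊕ of these = min[4, -1, 3, -3, -7] = -7.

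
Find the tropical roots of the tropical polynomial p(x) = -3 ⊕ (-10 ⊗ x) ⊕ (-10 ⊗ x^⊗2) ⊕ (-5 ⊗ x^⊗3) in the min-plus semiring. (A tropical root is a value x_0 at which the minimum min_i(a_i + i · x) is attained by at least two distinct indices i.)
Roots: {-5, 0, 7}

Each tropical root is a break point of the lower envelope of the lines y = a_i + i · x (there are 4 lines, with slopes 0, 1, ..., 3). Only the lines that attain the minimum somewhere contribute to roots; other lines are dominated. Here the surviving (envelope) indices are i = 3, i = 2, i = 1, i = 0.
Intersections between consecutive envelope lines give the roots: for adjacent envelope indices i < j the intersection is x = (a_i − a_j) / (j − i). Reading off the sorted break points: {-5, 0, 7}.
Verification: at each break x_0, at least two indices attain the minimum of min_i(a_i + i · x_0).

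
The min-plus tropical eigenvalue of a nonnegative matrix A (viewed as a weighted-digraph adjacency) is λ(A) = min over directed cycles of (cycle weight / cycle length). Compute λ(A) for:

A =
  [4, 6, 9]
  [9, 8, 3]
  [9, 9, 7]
λ(A) = 4

Enumerate directed cycles and compute their means (weight / length). Sample:
  cycle 0 → 0: weight = 4, length = 1, mean = 4/1 ≈ 4.000
  cycle 1 → 1: weight = 8, length = 1, mean = 8/1 ≈ 8.000
  cycle 2 → 2: weight = 7, length = 1, mean = 7/1 ≈ 7.000
  cycle 0 → 1 → 0: weight = 15, length = 2, mean = 15/2 ≈ 7.500
  cycle 0 → 2 → 0: weight = 18, length = 2, mean = 18/2 ≈ 9.000
  cycle 1 → 0 → 1: weight = 15, length = 2, mean = 15/2 ≈ 7.500
Minimum mean = 4.000, attained e.g. along the cycle 0 → 0 with weight 4 and length 1. So λ(A) = 4/1 = 4.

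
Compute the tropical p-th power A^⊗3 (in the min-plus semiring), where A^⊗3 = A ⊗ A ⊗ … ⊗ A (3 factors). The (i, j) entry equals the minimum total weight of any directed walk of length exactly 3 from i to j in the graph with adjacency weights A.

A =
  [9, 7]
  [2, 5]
A^⊗3 =
  [14, 16]
  [11, 14]

Each entry (A^⊗3)_ij equals the minimum over all length-3 walks i = v_0 → v_1 → … → v_3 = j of Σ_t A[v_t][v_{t+1}]. For example, for (i, j) = (0, 1) we minimise over 4 possible intermediate vertex sequences; the minimum is 16, attained along the walk 0 → 1 → 0 → 1.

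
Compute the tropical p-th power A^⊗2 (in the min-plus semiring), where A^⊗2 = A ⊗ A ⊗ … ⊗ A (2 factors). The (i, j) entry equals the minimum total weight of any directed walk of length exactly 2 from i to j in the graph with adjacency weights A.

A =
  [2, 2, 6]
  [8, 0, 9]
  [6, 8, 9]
A^⊗2 =
  [4, 2, 8]
  [8, 0, 9]
  [8, 8, 12]

Each entry (A^⊗2)_ij equals the minimum over all length-2 walks i = v_0 → v_1 → … → v_2 = j of Σ_t A[v_t][v_{t+1}]. For example, for (i, j) = (0, 2) we minimise over 3 possible intermediate vertex sequences; the minimum is 8, attained along the walk 0 → 0 → 2.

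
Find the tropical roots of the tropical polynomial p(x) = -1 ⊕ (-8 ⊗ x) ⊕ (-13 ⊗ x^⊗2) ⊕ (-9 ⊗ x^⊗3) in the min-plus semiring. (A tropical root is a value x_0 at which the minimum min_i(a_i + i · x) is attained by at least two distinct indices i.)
Roots: {-4, 5, 7}

Each tropical root is a break point of the lower envelope of the lines y = a_i + i · x (there are 4 lines, with slopes 0, 1, ..., 3). Only the lines that attain the minimum somewhere contribute to roots; other lines are dominated. Here the surviving (envelope) indices are i = 3, i = 2, i = 1, i = 0.
Intersections between consecutive envelope lines give the roots: for adjacent envelope indices i < j the intersection is x = (a_i − a_j) / (j − i). Reading off the sorted break points: {-4, 5, 7}.
Verification: at each break x_0, at least two indices attain the minimum of min_i(a_i + i · x_0).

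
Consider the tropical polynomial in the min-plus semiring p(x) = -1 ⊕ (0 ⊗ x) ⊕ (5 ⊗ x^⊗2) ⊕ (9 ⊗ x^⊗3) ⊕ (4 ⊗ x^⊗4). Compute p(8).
p(8) = -1

A tropical monomial a ⊗ x^⊗i evaluates to a + i · x. Evaluating each term at x = 8:
  Term 0 contributes -1 + 0 · 8 = -1
  Term 1 contributes 0 + 1 · 8 = 8
  Term 2 contributes 5 + 2 · 8 = 21
  Term 3 contributes 9 + 3 · 8 = 33
  Term 4 contributes 4 + 4 · 8 = 36
p(8) = ⊕ of these = min[-1, 8, 21, 33, 36] = -1.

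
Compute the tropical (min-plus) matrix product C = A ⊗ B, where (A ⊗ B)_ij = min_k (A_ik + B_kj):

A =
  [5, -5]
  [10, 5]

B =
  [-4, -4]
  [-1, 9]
A ⊗ B =
  [-6, 1]
  [4, 6]

Apply the min-plus product entry-by-entry:
  C[0][0] = min over k of (A[0][0] + B[0][0] = 5 + -4 = 1, A[0][1] + B[1][0] = -5 + -1 = -6) = -6 (attained at k = 1)
  C[0][1] = min over k of (A[0][0] + B[0][1] = 5 + -4 = 1, A[0][1] + B[1][1] = -5 + 9 = 4) = 1 (attained at k = 0)
  C[1][0] = min over k of (A[1][0] + B[0][0] = 10 + -4 = 6, A[1][1] + B[1][0] = 5 + -1 = 4) = 4 (attained at k = 1)
  C[1][1] = min over k of (A[1][0] + B[0][1] = 10 + -4 = 6, A[1][1] + B[1][1] = 5 + 9 = 14) = 6 (attained at k = 0)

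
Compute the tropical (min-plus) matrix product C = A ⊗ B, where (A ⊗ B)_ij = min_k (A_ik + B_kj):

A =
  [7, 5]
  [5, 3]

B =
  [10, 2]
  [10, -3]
A ⊗ B =
  [15, 2]
  [13, 0]

Apply the min-plus product entry-by-entry:
  C[0][0] = min over k of (A[0][0] + B[0][0] = 7 + 10 = 17, A[0][1] + B[1][0] = 5 + 10 = 15) = 15 (attained at k = 1)
  C[0][1] = min over k of (A[0][0] + B[0][1] = 7 + 2 = 9, A[0][1] + B[1][1] = 5 + -3 = 2) = 2 (attained at k = 1)
  C[1][0] = min over k of (A[1][0] + B[0][0] = 5 + 10 = 15, A[1][1] + B[1][0] = 3 + 10 = 13) = 13 (attained at k = 1)
  C[1][1] = min over k of (A[1][0] + B[0][1] = 5 + 2 = 7, A[1][1] + B[1][1] = 3 + -3 = 0) = 0 (attained at k = 1)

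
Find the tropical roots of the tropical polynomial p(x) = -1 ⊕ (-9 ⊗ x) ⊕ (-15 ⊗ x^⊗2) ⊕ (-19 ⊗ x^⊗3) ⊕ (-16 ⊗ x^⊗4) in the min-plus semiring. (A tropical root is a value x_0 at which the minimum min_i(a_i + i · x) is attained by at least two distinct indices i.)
Roots: {-3, 4, 6, 8}

Each tropical root is a break point of the lower envelope of the lines y = a_i + i · x (there are 5 lines, with slopes 0, 1, ..., 4). Only the lines that attain the minimum somewhere contribute to roots; other lines are dominated. Here the surviving (envelope) indices are i = 4, i = 3, i = 2, i = 1, i = 0.
Intersections between consecutive envelope lines give the roots: for adjacent envelope indices i < j the intersection is x = (a_i − a_j) / (j − i). Reading off the sorted break points: {-3, 4, 6, 8}.
Verification: at each break x_0, at least two indices attain the minimum of min_i(a_i + i · x_0).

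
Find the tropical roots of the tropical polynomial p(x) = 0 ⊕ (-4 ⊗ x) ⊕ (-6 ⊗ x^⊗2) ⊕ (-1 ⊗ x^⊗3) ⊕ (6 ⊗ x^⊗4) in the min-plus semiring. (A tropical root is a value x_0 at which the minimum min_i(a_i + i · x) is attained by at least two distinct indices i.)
Roots: {-7, -5, 2, 4}

Each tropical root is a break point of the lower envelope of the lines y = a_i + i · x (there are 5 lines, with slopes 0, 1, ..., 4). Only the lines that attain the minimum somewhere contribute to roots; other lines are dominated. Here the surviving (envelope) indices are i = 4, i = 3, i = 2, i = 1, i = 0.
Intersections between consecutive envelope lines give the roots: for adjacent envelope indices i < j the intersection is x = (a_i − a_j) / (j − i). Reading off the sorted break points: {-7, -5, 2, 4}.
Verification: at each break x_0, at least two indices attain the minimum of min_i(a_i + i · x_0).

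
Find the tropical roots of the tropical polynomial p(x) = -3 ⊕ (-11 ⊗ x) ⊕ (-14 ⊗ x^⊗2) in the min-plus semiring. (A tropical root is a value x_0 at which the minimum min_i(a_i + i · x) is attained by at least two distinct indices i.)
Roots: {3, 8}

Each tropical root is a break point of the lower envelope of the lines y = a_i + i · x (there are 3 lines, with slopes 0, 1, ..., 2). Only the lines that attain the minimum somewhere contribute to roots; other lines are dominated. Here the surviving (envelope) indices are i = 2, i = 1, i = 0.
Intersections between consecutive envelope lines give the roots: for adjacent envelope indices i < j the intersection is x = (a_i − a_j) / (j − i). Reading off the sorted break points: {3, 8}.
Verification: at each break x_0, at least two indices attain the minimum of min_i(a_i + i · x_0).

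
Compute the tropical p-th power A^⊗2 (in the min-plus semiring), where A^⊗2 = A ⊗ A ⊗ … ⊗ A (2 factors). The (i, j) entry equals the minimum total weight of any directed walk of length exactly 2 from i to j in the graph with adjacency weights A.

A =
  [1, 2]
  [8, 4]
A^⊗2 =
  [2, 3]
  [9, 8]

Each entry (A^⊗2)_ij equals the minimum over all length-2 walks i = v_0 → v_1 → … → v_2 = j of Σ_t A[v_t][v_{t+1}]. For example, for (i, j) = (0, 1) we minimise over 2 possible intermediate vertex sequences; the minimum is 3, attained along the walk 0 → 0 → 1.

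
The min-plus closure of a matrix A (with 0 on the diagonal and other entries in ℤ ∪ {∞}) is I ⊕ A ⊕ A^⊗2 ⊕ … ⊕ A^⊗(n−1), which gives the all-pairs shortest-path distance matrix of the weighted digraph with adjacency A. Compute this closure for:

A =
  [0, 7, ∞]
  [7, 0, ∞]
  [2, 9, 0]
Closure =
  [0, 7, ∞]
  [7, 0, ∞]
  [2, 9, 0]

This is the Floyd-Warshall all-pairs shortest-path computation. For each intermediate vertex k = 0, 1, …, 2, update dist[i][j] ← min(dist[i][j], dist[i][k] + dist[k][j]). The final matrix gives, for each (i, j), the minimum total weight of any directed path from i to j (possibly empty when i = j).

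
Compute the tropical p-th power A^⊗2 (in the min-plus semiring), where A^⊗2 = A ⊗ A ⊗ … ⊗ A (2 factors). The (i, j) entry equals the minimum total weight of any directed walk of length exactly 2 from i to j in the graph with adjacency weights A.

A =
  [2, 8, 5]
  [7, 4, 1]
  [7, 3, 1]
A^⊗2 =
  [4, 8, 6]
  [8, 4, 2]
  [8, 4, 2]

Each entry (A^⊗2)_ij equals the minimum over all length-2 walks i = v_0 → v_1 → … → v_2 = j of Σ_t A[v_t][v_{t+1}]. For example, for (i, j) = (0, 2) we minimise over 3 possible intermediate vertex sequences; the minimum is 6, attained along the walk 0 → 2 → 2.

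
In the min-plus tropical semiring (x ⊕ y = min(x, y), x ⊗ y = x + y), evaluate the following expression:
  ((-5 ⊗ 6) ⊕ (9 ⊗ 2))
((-5 ⊗ 6) ⊕ (9 ⊗ 2)) = 1

Expand innermost to outermost. Recall ⊕ takes the minimum of its arguments and ⊗ takes their sum. Working out the expression ((-5 ⊗ 6) ⊕ (9 ⊗ 2)) gives 1.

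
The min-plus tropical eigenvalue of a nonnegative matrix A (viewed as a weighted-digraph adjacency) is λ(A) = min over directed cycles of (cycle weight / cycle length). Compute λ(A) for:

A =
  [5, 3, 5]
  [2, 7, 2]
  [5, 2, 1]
λ(A) = 1

Enumerate directed cycles and compute their means (weight / length). Sample:
  cycle 0 → 0: weight = 5, length = 1, mean = 5/1 ≈ 5.000
  cycle 1 → 1: weight = 7, length = 1, mean = 7/1 ≈ 7.000
  cycle 2 → 2: weight = 1, length = 1, mean = 1/1 ≈ 1.000
  cycle 0 → 1 → 0: weight = 5, length = 2, mean = 5/2 ≈ 2.500
  cycle 0 → 2 → 0: weight = 10, length = 2, mean = 10/2 ≈ 5.000
  cycle 1 → 0 → 1: weight = 5, length = 2, mean = 5/2 ≈ 2.500
Minimum mean = 1.000, attained e.g. along the cycle 2 → 2 with weight 1 and length 1. So λ(A) = 1/1 = 1.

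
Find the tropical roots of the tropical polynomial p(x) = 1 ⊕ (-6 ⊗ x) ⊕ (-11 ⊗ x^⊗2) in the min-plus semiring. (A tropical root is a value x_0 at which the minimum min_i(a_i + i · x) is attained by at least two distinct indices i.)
Roots: {5, 7}

Each tropical root is a break point of the lower envelope of the lines y = a_i + i · x (there are 3 lines, with slopes 0, 1, ..., 2). Only the lines that attain the minimum somewhere contribute to roots; other lines are dominated. Here the surviving (envelope) indices are i = 2, i = 1, i = 0.
Intersections between consecutive envelope lines give the roots: for adjacent envelope indices i < j the intersection is x = (a_i − a_j) / (j − i). Reading off the sorted break points: {5, 7}.
Verification: at each break x_0, at least two indices attain the minimum of min_i(a_i + i · x_0).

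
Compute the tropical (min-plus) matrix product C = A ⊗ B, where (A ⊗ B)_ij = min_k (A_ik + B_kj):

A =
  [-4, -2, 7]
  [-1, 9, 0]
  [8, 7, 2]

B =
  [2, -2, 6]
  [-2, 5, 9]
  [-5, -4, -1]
A ⊗ B =
  [-4, -6, 2]
  [-5, -4, -1]
  [-3, -2, 1]

Apply the min-plus product entry-by-entry:
  C[0][0] = min over k of (A[0][0] + B[0][0] = -4 + 2 = -2, A[0][1] + B[1][0] = -2 + -2 = -4, A[0][2] + B[2][0] = 7 + -5 = 2) = -4 (attained at k = 1)
  C[0][1] = min over k of (A[0][0] + B[0][1] = -4 + -2 = -6, A[0][1] + B[1][1] = -2 + 5 = 3, A[0][2] + B[2][1] = 7 + -4 = 3) = -6 (attained at k = 0)
  C[0][2] = min over k of (A[0][0] + B[0][2] = -4 + 6 = 2, A[0][1] + B[1][2] = -2 + 9 = 7, A[0][2] + B[2][2] = 7 + -1 = 6) = 2 (attained at k = 0)
  C[1][0] = min over k of (A[1][0] + B[0][0] = -1 + 2 = 1, A[1][1] + B[1][0] = 9 + -2 = 7, A[1][2] + B[2][0] = 0 + -5 = -5) = -5 (attained at k = 2)
  C[1][1] = min over k of (A[1][0] + B[0][1] = -1 + -2 = -3, A[1][1] + B[1][1] = 9 + 5 = 14, A[1][2] + B[2][1] = 0 + -4 = -4) = -4 (attained at k = 2)
  C[1][2] = min over k of (A[1][0] + B[0][2] = -1 + 6 = 5, A[1][1] + B[1][2] = 9 + 9 = 18, A[1][2] + B[2][2] = 0 + -1 = -1) = -1 (attained at k = 2)
  C[2][0] = min over k of (A[2][0] + B[0][0] = 8 + 2 = 10, A[2][1] + B[1][0] = 7 + -2 = 5, A[2][2] + B[2][0] = 2 + -5 = -3) = -3 (attained at k = 2)
  C[2][1] = min over k of (A[2][0] + B[0][1] = 8 + -2 = 6, A[2][1] + B[1][1] = 7 + 5 = 12, A[2][2] + B[2][1] = 2 + -4 = -2) = -2 (attained at k = 2)
  C[2][2] = min over k of (A[2][0] + B[0][2] = 8 + 6 = 14, A[2][1] + B[1][2] = 7 + 9 = 16, A[2][2] + B[2][2] = 2 + -1 = 1) = 1 (attained at k = 2)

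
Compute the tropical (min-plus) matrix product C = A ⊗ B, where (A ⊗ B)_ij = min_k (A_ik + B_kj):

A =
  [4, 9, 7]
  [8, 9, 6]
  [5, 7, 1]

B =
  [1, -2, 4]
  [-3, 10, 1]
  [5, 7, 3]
A ⊗ B =
  [5, 2, 8]
  [6, 6, 9]
  [4, 3, 4]

Apply the min-plus product entry-by-entry:
  C[0][0] = min over k of (A[0][0] + B[0][0] = 4 + 1 = 5, A[0][1] + B[1][0] = 9 + -3 = 6, A[0][2] + B[2][0] = 7 + 5 = 12) = 5 (attained at k = 0)
  C[0][1] = min over k of (A[0][0] + B[0][1] = 4 + -2 = 2, A[0][1] + B[1][1] = 9 + 10 = 19, A[0][2] + B[2][1] = 7 + 7 = 14) = 2 (attained at k = 0)
  C[0][2] = min over k of (A[0][0] + B[0][2] = 4 + 4 = 8, A[0][1] + B[1][2] = 9 + 1 = 10, A[0][2] + B[2][2] = 7 + 3 = 10) = 8 (attained at k = 0)
  C[1][0] = min over k of (A[1][0] + B[0][0] = 8 + 1 = 9, A[1][1] + B[1][0] = 9 + -3 = 6, A[1][2] + B[2][0] = 6 + 5 = 11) = 6 (attained at k = 1)
  C[1][1] = min over k of (A[1][0] + B[0][1] = 8 + -2 = 6, A[1][1] + B[1][1] = 9 + 10 = 19, A[1][2] + B[2][1] = 6 + 7 = 13) = 6 (attained at k = 0)
  C[1][2] = min over k of (A[1][0] + B[0][2] = 8 + 4 = 12, A[1][1] + B[1][2] = 9 + 1 = 10, A[1][2] + B[2][2] = 6 + 3 = 9) = 9 (attained at k = 2)
  C[2][0] = min over k of (A[2][0] + B[0][0] = 5 + 1 = 6, A[2][1] + B[1][0] = 7 + -3 = 4, A[2][2] + B[2][0] = 1 + 5 = 6) = 4 (attained at k = 1)
  C[2][1] = min over k of (A[2][0] + B[0][1] = 5 + -2 = 3, A[2][1] + B[1][1] = 7 + 10 = 17, A[2][2] + B[2][1] = 1 + 7 = 8) = 3 (attained at k = 0)
  C[2][2] = min over k of (A[2][0] + B[0][2] = 5 + 4 = 9, A[2][1] + B[1][2] = 7 + 1 = 8, A[2][2] + B[2][2] = 1 + 3 = 4) = 4 (attained at k = 2)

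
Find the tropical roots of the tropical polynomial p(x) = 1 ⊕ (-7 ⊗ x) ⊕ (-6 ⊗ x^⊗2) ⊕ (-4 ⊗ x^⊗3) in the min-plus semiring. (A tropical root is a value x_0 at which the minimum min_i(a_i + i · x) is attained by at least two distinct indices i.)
Roots: {-2, -1, 8}

Each tropical root is a break point of the lower envelope of the lines y = a_i + i · x (there are 4 lines, with slopes 0, 1, ..., 3). Only the lines that attain the minimum somewhere contribute to roots; other lines are dominated. Here the surviving (envelope) indices are i = 3, i = 2, i = 1, i = 0.
Intersections between consecutive envelope lines give the roots: for adjacent envelope indices i < j the intersection is x = (a_i − a_j) / (j − i). Reading off the sorted break points: {-2, -1, 8}.
Verification: at each break x_0, at least two indices attain the minimum of min_i(a_i + i · x_0).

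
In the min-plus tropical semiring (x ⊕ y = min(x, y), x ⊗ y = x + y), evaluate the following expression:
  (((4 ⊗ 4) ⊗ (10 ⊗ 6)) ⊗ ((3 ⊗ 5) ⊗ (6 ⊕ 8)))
(((4 ⊗ 4) ⊗ (10 ⊗ 6)) ⊗ ((3 ⊗ 5) ⊗ (6 ⊕ 8))) = 38

Expand innermost to outermost. Recall ⊕ takes the minimum of its arguments and ⊗ takes their sum. Working out the expression (((4 ⊗ 4) ⊗ (10 ⊗ 6)) ⊗ ((3 ⊗ 5) ⊗ (6 ⊕ 8))) gives 38.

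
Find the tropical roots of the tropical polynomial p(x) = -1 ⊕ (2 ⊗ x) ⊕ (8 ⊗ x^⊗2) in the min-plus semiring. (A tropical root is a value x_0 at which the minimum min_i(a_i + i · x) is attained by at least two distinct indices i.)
Roots: {-6, -3}

Each tropical root is a break point of the lower envelope of the lines y = a_i + i · x (there are 3 lines, with slopes 0, 1, ..., 2). Only the lines that attain the minimum somewhere contribute to roots; other lines are dominated. Here the surviving (envelope) indices are i = 2, i = 1, i = 0.
Intersections between consecutive envelope lines give the roots: for adjacent envelope indices i < j the intersection is x = (a_i − a_j) / (j − i). Reading off the sorted break points: {-6, -3}.
Verification: at each break x_0, at least two indices attain the minimum of min_i(a_i + i · x_0).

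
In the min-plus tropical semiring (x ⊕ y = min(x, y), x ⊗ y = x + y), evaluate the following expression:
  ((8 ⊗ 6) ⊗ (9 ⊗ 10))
((8 ⊗ 6) ⊗ (9 ⊗ 10)) = 33

Expand innermost to outermost. Recall ⊕ takes the minimum of its arguments and ⊗ takes their sum. Working out the expression ((8 ⊗ 6) ⊗ (9 ⊗ 10)) gives 33.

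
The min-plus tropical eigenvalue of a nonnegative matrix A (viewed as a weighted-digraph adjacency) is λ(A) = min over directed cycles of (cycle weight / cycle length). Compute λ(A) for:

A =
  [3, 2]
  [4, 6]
λ(A) = 3

Enumerate directed cycles and compute their means (weight / length). Sample:
  cycle 0 → 0: weight = 3, length = 1, mean = 3/1 ≈ 3.000
  cycle 1 → 1: weight = 6, length = 1, mean = 6/1 ≈ 6.000
  cycle 0 → 1 → 0: weight = 6, length = 2, mean = 6/2 ≈ 3.000
  cycle 1 → 0 → 1: weight = 6, length = 2, mean = 6/2 ≈ 3.000
Minimum mean = 3.000, attained e.g. along the cycle 0 → 0 with weight 3 and length 1. So λ(A) = 3/1 = 3.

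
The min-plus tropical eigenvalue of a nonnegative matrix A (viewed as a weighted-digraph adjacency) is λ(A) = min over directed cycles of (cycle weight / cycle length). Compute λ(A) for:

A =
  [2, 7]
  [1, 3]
λ(A) = 2

Enumerate directed cycles and compute their means (weight / length). Sample:
  cycle 0 → 0: weight = 2, length = 1, mean = 2/1 ≈ 2.000
  cycle 1 → 1: weight = 3, length = 1, mean = 3/1 ≈ 3.000
  cycle 0 → 1 → 0: weight = 8, length = 2, mean = 8/2 ≈ 4.000
  cycle 1 → 0 → 1: weight = 8, length = 2, mean = 8/2 ≈ 4.000
Minimum mean = 2.000, attained e.g. along the cycle 0 → 0 with weight 2 and length 1. So λ(A) = 2/1 = 2.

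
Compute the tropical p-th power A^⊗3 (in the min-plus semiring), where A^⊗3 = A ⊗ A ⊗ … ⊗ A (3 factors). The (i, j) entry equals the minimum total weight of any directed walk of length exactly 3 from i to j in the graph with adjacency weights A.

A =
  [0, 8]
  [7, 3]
A^⊗3 =
  [0, 8]
  [7, 9]

Each entry (A^⊗3)_ij equals the minimum over all length-3 walks i = v_0 → v_1 → … → v_3 = j of Σ_t A[v_t][v_{t+1}]. For example, for (i, j) = (0, 1) we minimise over 4 possible intermediate vertex sequences; the minimum is 8, attained along the walk 0 → 0 → 0 → 1.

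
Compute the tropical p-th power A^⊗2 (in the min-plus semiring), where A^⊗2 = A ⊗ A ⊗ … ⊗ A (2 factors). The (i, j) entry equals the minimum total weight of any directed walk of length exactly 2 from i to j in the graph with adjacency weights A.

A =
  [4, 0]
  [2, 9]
A^⊗2 =
  [2, 4]
  [6, 2]

Each entry (A^⊗2)_ij equals the minimum over all length-2 walks i = v_0 → v_1 → … → v_2 = j of Σ_t A[v_t][v_{t+1}]. For example, for (i, j) = (0, 1) we minimise over 2 possible intermediate vertex sequences; the minimum is 4, attained along the walk 0 → 0 → 1.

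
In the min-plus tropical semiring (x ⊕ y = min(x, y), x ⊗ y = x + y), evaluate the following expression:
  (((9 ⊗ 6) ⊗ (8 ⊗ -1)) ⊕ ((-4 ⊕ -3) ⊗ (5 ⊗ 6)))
(((9 ⊗ 6) ⊗ (8 ⊗ -1)) ⊕ ((-4 ⊕ -3) ⊗ (5 ⊗ 6))) = 7

Expand innermost to outermost. Recall ⊕ takes the minimum of its arguments and ⊗ takes their sum. Working out the expression (((9 ⊗ 6) ⊗ (8 ⊗ -1)) ⊕ ((-4 ⊕ -3) ⊗ (5 ⊗ 6))) gives 7.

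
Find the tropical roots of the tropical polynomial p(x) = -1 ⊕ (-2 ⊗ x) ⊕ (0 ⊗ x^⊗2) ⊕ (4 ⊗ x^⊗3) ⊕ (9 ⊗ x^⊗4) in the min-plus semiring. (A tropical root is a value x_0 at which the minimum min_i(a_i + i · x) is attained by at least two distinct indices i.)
Roots: {-5, -4, -2, 1}

Each tropical root is a break point of the lower envelope of the lines y = a_i + i · x (there are 5 lines, with slopes 0, 1, ..., 4). Only the lines that attain the minimum somewhere contribute to roots; other lines are dominated. Here the surviving (envelope) indices are i = 4, i = 3, i = 2, i = 1, i = 0.
Intersections between consecutive envelope lines give the roots: for adjacent envelope indices i < j the intersection is x = (a_i − a_j) / (j − i). Reading off the sorted break points: {-5, -4, -2, 1}.
Verification: at each break x_0, at least two indices attain the minimum of min_i(a_i + i · x_0).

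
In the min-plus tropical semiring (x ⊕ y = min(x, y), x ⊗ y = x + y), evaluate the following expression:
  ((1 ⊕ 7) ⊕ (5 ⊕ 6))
((1 ⊕ 7) ⊕ (5 ⊕ 6)) = 1

Expand innermost to outermost. Recall ⊕ takes the minimum of its arguments and ⊗ takes their sum. Working out the expression ((1 ⊕ 7) ⊕ (5 ⊕ 6)) gives 1.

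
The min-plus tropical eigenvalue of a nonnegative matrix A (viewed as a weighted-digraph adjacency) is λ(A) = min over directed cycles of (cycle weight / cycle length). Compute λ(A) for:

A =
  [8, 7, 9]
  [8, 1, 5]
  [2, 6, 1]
λ(A) = 1

Enumerate directed cycles and compute their means (weight / length). Sample:
  cycle 0 → 0: weight = 8, length = 1, mean = 8/1 ≈ 8.000
  cycle 1 → 1: weight = 1, length = 1, mean = 1/1 ≈ 1.000
  cycle 2 → 2: weight = 1, length = 1, mean = 1/1 ≈ 1.000
  cycle 0 → 1 → 0: weight = 15, length = 2, mean = 15/2 ≈ 7.500
  cycle 0 → 2 → 0: weight = 11, length = 2, mean = 11/2 ≈ 5.500
  cycle 1 → 0 → 1: weight = 15, length = 2, mean = 15/2 ≈ 7.500
Minimum mean = 1.000, attained e.g. along the cycle 1 → 1 with weight 1 and length 1. So λ(A) = 1/1 = 1.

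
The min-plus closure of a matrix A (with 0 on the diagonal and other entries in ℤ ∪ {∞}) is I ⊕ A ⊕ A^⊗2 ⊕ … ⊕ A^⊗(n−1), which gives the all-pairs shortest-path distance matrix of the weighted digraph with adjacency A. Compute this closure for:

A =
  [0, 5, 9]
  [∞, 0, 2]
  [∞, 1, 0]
Closure =
  [0, 5, 7]
  [∞, 0, 2]
  [∞, 1, 0]

This is the Floyd-Warshall all-pairs shortest-path computation. For each intermediate vertex k = 0, 1, …, 2, update dist[i][j] ← min(dist[i][j], dist[i][k] + dist[k][j]). The final matrix gives, for each (i, j), the minimum total weight of any directed path from i to j (possibly empty when i = j).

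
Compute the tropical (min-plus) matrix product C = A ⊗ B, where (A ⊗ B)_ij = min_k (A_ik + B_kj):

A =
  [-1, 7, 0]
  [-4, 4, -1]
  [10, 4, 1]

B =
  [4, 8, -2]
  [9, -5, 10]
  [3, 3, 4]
A ⊗ B =
  [3, 2, -3]
  [0, -1, -6]
  [4, -1, 5]

Apply the min-plus product entry-by-entry:
  C[0][0] = min over k of (A[0][0] + B[0][0] = -1 + 4 = 3, A[0][1] + B[1][0] = 7 + 9 = 16, A[0][2] + B[2][0] = 0 + 3 = 3) = 3 (attained at k = 0)
  C[0][1] = min over k of (A[0][0] + B[0][1] = -1 + 8 = 7, A[0][1] + B[1][1] = 7 + -5 = 2, A[0][2] + B[2][1] = 0 + 3 = 3) = 2 (attained at k = 1)
  C[0][2] = min over k of (A[0][0] + B[0][2] = -1 + -2 = -3, A[0][1] + B[1][2] = 7 + 10 = 17, A[0][2] + B[2][2] = 0 + 4 = 4) = -3 (attained at k = 0)
  C[1][0] = min over k of (A[1][0] + B[0][0] = -4 + 4 = 0, A[1][1] + B[1][0] = 4 + 9 = 13, A[1][2] + B[2][0] = -1 + 3 = 2) = 0 (attained at k = 0)
  C[1][1] = min over k of (A[1][0] + B[0][1] = -4 + 8 = 4, A[1][1] + B[1][1] = 4 + -5 = -1, A[1][2] + B[2][1] = -1 + 3 = 2) = -1 (attained at k = 1)
  C[1][2] = min over k of (A[1][0] + B[0][2] = -4 + -2 = -6, A[1][1] + B[1][2] = 4 + 10 = 14, A[1][2] + B[2][2] = -1 + 4 = 3) = -6 (attained at k = 0)
  C[2][0] = min over k of (A[2][0] + B[0][0] = 10 + 4 = 14, A[2][1] + B[1][0] = 4 + 9 = 13, A[2][2] + B[2][0] = 1 + 3 = 4) = 4 (attained at k = 2)
  C[2][1] = min over k of (A[2][0] + B[0][1] = 10 + 8 = 18, A[2][1] + B[1][1] = 4 + -5 = -1, A[2][2] + B[2][1] = 1 + 3 = 4) = -1 (attained at k = 1)
  C[2][2] = min over k of (A[2][0] + B[0][2] = 10 + -2 = 8, A[2][1] + B[1][2] = 4 + 10 = 14, A[2][2] + B[2][2] = 1 + 4 = 5) = 5 (attained at k = 2)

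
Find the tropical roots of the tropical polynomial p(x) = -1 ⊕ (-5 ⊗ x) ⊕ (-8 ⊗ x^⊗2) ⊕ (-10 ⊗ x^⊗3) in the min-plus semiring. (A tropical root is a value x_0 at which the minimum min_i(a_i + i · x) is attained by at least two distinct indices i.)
Roots: {2, 3, 4}

Each tropical root is a break point of the lower envelope of the lines y = a_i + i · x (there are 4 lines, with slopes 0, 1, ..., 3). Only the lines that attain the minimum somewhere contribute to roots; other lines are dominated. Here the surviving (envelope) indices are i = 3, i = 2, i = 1, i = 0.
Intersections between consecutive envelope lines give the roots: for adjacent envelope indices i < j the intersection is x = (a_i − a_j) / (j − i). Reading off the sorted break points: {2, 3, 4}.
Verification: at each break x_0, at least two indices attain the minimum of min_i(a_i + i · x_0).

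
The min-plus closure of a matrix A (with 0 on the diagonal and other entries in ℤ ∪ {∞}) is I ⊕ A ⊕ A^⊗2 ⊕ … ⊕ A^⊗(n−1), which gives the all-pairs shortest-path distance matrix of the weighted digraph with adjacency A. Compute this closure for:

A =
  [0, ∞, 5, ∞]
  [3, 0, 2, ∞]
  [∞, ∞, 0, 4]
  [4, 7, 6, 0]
Closure =
  [0, 16, 5, 9]
  [3, 0, 2, 6]
  [8, 11, 0, 4]
  [4, 7, 6, 0]

This is the Floyd-Warshall all-pairs shortest-path computation. For each intermediate vertex k = 0, 1, …, 3, update dist[i][j] ← min(dist[i][j], dist[i][k] + dist[k][j]). The final matrix gives, for each (i, j), the minimum total weight of any directed path from i to j (possibly empty when i = j).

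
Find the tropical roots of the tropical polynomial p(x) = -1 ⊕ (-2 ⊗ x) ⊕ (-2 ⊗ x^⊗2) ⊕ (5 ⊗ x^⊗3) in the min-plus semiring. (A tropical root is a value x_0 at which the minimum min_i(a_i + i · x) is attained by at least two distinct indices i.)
Roots: {-7, 0, 1}

Each tropical root is a break point of the lower envelope of the lines y = a_i + i · x (there are 4 lines, with slopes 0, 1, ..., 3). Only the lines that attain the minimum somewhere contribute to roots; other lines are dominated. Here the surviving (envelope) indices are i = 3, i = 2, i = 1, i = 0.
Intersections between consecutive envelope lines give the roots: for adjacent envelope indices i < j the intersection is x = (a_i − a_j) / (j − i). Reading off the sorted break points: {-7, 0, 1}.
Verification: at each break x_0, at least two indices attain the minimum of min_i(a_i + i · x_0).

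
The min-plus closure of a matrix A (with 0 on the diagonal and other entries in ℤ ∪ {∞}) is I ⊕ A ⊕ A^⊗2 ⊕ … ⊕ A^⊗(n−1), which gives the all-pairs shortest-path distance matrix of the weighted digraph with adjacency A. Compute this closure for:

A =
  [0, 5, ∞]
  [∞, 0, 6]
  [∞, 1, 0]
Closure =
  [0, 5, 11]
  [∞, 0, 6]
  [∞, 1, 0]

This is the Floyd-Warshall all-pairs shortest-path computation. For each intermediate vertex k = 0, 1, …, 2, update dist[i][j] ← min(dist[i][j], dist[i][k] + dist[k][j]). The final matrix gives, for each (i, j), the minimum total weight of any directed path from i to j (possibly empty when i = j).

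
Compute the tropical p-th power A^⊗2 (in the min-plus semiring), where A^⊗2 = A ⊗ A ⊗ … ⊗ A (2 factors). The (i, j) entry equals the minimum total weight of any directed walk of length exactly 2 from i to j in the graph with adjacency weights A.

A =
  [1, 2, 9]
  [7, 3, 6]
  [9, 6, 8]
A^⊗2 =
  [2, 3, 8]
  [8, 6, 9]
  [10, 9, 12]

Each entry (A^⊗2)_ij equals the minimum over all length-2 walks i = v_0 → v_1 → … → v_2 = j of Σ_t A[v_t][v_{t+1}]. For example, for (i, j) = (0, 2) we minimise over 3 possible intermediate vertex sequences; the minimum is 8, attained along the walk 0 → 1 → 2.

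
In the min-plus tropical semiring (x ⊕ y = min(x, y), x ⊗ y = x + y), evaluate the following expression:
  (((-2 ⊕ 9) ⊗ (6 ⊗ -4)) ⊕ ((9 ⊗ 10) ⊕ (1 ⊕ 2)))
(((-2 ⊕ 9) ⊗ (6 ⊗ -4)) ⊕ ((9 ⊗ 10) ⊕ (1 ⊕ 2))) = 0

Expand innermost to outermost. Recall ⊕ takes the minimum of its arguments and ⊗ takes their sum. Working out the expression (((-2 ⊕ 9) ⊗ (6 ⊗ -4)) ⊕ ((9 ⊗ 10) ⊕ (1 ⊕ 2))) gives 0.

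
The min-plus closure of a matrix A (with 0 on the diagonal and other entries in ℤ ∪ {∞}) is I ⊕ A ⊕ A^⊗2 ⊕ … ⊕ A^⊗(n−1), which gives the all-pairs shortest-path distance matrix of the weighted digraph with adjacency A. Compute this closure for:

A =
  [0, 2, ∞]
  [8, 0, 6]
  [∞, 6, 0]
Closure =
  [0, 2, 8]
  [8, 0, 6]
  [14, 6, 0]

This is the Floyd-Warshall all-pairs shortest-path computation. For each intermediate vertex k = 0, 1, …, 2, update dist[i][j] ← min(dist[i][j], dist[i][k] + dist[k][j]). The final matrix gives, for each (i, j), the minimum total weight of any directed path from i to j (possibly empty when i = j).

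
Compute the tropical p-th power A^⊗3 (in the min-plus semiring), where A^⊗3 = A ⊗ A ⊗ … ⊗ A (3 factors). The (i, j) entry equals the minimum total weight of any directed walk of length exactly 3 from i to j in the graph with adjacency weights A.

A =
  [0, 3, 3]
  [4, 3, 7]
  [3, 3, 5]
A^⊗3 =
  [0, 3, 3]
  [4, 7, 7]
  [3, 6, 6]

Each entry (A^⊗3)_ij equals the minimum over all length-3 walks i = v_0 → v_1 → … → v_3 = j of Σ_t A[v_t][v_{t+1}]. For example, for (i, j) = (0, 2) we minimise over 9 possible intermediate vertex sequences; the minimum is 3, attained along the walk 0 → 0 → 0 → 2.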